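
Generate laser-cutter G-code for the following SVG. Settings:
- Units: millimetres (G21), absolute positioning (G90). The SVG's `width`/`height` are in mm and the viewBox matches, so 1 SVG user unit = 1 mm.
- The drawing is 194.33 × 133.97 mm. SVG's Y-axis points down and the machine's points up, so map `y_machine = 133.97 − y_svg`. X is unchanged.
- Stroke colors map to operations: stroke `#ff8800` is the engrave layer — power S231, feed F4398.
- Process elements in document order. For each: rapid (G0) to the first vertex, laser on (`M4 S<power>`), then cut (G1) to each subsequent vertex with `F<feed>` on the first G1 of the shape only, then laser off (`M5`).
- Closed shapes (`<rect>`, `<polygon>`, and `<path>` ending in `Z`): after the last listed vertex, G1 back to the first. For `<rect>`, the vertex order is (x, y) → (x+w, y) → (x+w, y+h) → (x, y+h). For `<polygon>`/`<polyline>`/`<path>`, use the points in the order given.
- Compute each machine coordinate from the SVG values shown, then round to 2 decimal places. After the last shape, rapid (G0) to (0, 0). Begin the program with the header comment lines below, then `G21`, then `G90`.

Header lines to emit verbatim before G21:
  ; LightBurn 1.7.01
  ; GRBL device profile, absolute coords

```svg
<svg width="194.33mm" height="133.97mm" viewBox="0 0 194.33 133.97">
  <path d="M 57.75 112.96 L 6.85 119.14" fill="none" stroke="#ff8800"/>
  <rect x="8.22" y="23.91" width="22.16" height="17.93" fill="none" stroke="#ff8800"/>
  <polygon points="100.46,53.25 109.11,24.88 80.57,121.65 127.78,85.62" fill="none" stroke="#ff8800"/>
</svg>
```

; LightBurn 1.7.01
; GRBL device profile, absolute coords
G21
G90
G0 X57.75 Y21.01
M4 S231
G1 X6.85 Y14.83 F4398
M5
G0 X8.22 Y110.06
M4 S231
G1 X30.38 Y110.06 F4398
G1 X30.38 Y92.13
G1 X8.22 Y92.13
G1 X8.22 Y110.06
M5
G0 X100.46 Y80.72
M4 S231
G1 X109.11 Y109.09 F4398
G1 X80.57 Y12.32
G1 X127.78 Y48.35
G1 X100.46 Y80.72
M5
G0 X0.00 Y0.00

Since the viewBox matches the mm dimensions, user units are millimetres directly. The only transform is the Y-flip y_m = 133.97 − y_svg.

Shape 1 is a line segment drawn with `<path>`. Its stroke #ff8800 means engrave at S231, F4398. After flipping Y the toolpath is (57.75,21.01) → (6.85,14.83).

Shape 2 is a rectangle drawn with `<rect>`. Its stroke #ff8800 means engrave at S231, F4398. After flipping Y the toolpath is (8.22,110.06) → (30.38,110.06) → (30.38,92.13) → (8.22,92.13) → (8.22,110.06), returning to the start.

Shape 3 is a closed polygon drawn with `<polygon>`. Its stroke #ff8800 means engrave at S231, F4398. After flipping Y the toolpath is (100.46,80.72) → (109.11,109.09) → (80.57,12.32) → (127.78,48.35) → (100.46,80.72), returning to the start.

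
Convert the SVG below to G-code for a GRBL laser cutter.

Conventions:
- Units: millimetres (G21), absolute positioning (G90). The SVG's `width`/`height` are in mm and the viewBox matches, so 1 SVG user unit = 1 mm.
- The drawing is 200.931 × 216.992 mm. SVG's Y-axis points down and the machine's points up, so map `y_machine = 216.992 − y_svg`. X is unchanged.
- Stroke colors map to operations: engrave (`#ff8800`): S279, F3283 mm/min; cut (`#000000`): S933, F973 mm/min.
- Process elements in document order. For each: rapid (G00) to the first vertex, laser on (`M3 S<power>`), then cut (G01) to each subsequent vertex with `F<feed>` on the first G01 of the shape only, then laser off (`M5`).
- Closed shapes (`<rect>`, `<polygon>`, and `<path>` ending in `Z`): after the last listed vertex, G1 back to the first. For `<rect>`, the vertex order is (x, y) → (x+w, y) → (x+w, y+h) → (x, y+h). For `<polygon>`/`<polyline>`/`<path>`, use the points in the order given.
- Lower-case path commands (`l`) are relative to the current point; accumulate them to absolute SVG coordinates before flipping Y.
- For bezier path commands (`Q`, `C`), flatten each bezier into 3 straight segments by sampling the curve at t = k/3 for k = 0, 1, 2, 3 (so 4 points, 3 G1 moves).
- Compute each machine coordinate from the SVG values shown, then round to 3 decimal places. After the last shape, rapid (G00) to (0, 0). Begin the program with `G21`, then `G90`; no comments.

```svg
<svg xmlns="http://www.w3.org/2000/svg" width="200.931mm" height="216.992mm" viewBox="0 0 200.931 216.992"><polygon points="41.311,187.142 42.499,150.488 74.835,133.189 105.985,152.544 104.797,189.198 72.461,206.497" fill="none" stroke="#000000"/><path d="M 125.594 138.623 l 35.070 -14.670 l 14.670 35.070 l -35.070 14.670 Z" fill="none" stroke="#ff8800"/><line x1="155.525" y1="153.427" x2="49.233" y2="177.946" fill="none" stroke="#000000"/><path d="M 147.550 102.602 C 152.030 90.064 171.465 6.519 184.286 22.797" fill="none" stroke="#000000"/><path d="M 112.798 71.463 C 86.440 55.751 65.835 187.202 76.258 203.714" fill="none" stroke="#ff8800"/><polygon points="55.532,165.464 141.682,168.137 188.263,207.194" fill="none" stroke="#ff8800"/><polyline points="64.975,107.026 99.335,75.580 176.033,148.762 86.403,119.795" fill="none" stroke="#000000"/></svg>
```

Since the viewBox matches the mm dimensions, user units are millimetres directly. The only transform is the Y-flip y_m = 216.992 − y_svg.

Shape 1 is a regular polygon drawn with `<polygon>`. Its stroke #000000 means cut at S933, F973. After flipping Y the toolpath is (41.311,29.850) → (42.499,66.504) → (74.835,83.803) → (105.985,64.448) → (104.797,27.794) → (72.461,10.495) → (41.311,29.850), returning to the start.

Shape 2 is a regular polygon drawn with `<path>`. Its stroke #ff8800 means engrave at S279, F3283. After flipping Y the toolpath is (125.594,78.369) → (160.664,93.039) → (175.334,57.969) → (140.264,43.299) → (125.594,78.369), returning to the start.

Shape 3 is a line segment drawn with `<line>`. Its stroke #000000 means cut at S933, F973. After flipping Y the toolpath is (155.525,63.565) → (49.233,39.046).

Shape 4 is a cubic bezier drawn with `<path>`. Its stroke #000000 means cut at S933, F973. After flipping Y the toolpath is (147.550,114.390) → (156.216,144.270) → (170.059,183.526) → (184.286,194.195).

Shape 5 is a cubic bezier drawn with `<path>`. Its stroke #ff8800 means engrave at S279, F3283. After flipping Y the toolpath is (112.798,145.529) → (89.294,121.894) → (75.242,58.396) → (76.258,13.278).

Shape 6 is a closed polygon drawn with `<polygon>`. Its stroke #ff8800 means engrave at S279, F3283. After flipping Y the toolpath is (55.532,51.528) → (141.682,48.855) → (188.263,9.798) → (55.532,51.528), returning to the start.

Shape 7 is a open polyline drawn with `<polyline>`. Its stroke #000000 means cut at S933, F973. After flipping Y the toolpath is (64.975,109.966) → (99.335,141.412) → (176.033,68.230) → (86.403,97.197).

G21
G90
G00 X41.311 Y29.850
M3 S933
G01 X42.499 Y66.504 F973
G01 X74.835 Y83.803
G01 X105.985 Y64.448
G01 X104.797 Y27.794
G01 X72.461 Y10.495
G01 X41.311 Y29.850
M5
G00 X125.594 Y78.369
M3 S279
G01 X160.664 Y93.039 F3283
G01 X175.334 Y57.969
G01 X140.264 Y43.299
G01 X125.594 Y78.369
M5
G00 X155.525 Y63.565
M3 S933
G01 X49.233 Y39.046 F973
M5
G00 X147.550 Y114.390
M3 S933
G01 X156.216 Y144.270 F973
G01 X170.059 Y183.526
G01 X184.286 Y194.195
M5
G00 X112.798 Y145.529
M3 S279
G01 X89.294 Y121.894 F3283
G01 X75.242 Y58.396
G01 X76.258 Y13.278
M5
G00 X55.532 Y51.528
M3 S279
G01 X141.682 Y48.855 F3283
G01 X188.263 Y9.798
G01 X55.532 Y51.528
M5
G00 X64.975 Y109.966
M3 S933
G01 X99.335 Y141.412 F973
G01 X176.033 Y68.230
G01 X86.403 Y97.197
M5
G00 X0.000 Y0.000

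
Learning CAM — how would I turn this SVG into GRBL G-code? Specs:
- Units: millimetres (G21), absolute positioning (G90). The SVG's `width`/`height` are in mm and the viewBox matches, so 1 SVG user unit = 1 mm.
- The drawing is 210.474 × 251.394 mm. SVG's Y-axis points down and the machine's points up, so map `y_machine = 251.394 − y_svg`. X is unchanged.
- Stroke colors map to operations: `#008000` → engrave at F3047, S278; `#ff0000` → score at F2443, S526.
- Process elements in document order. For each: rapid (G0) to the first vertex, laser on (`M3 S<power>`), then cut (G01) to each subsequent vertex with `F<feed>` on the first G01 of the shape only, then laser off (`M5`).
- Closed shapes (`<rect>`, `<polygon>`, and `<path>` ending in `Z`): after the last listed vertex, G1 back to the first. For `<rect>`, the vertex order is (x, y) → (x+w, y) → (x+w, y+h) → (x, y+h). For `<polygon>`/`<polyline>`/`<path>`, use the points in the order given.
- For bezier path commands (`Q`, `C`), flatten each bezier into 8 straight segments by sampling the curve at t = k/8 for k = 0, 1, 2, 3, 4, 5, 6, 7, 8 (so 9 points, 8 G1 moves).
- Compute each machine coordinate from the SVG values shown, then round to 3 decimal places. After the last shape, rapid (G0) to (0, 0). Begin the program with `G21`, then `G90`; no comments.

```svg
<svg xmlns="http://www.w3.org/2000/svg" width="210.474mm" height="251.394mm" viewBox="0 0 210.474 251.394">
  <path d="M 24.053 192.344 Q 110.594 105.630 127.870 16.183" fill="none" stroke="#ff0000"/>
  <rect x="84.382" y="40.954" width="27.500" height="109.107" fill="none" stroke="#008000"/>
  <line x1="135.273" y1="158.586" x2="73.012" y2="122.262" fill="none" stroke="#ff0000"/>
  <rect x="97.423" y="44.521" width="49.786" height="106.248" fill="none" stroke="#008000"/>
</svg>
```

G21
G90
G0 X24.053 Y59.050
M3 S526
G01 X44.606 Y80.771 F2443
G01 X62.994 Y102.578
G01 X79.218 Y124.470
G01 X93.278 Y146.447
G01 X105.173 Y168.510
G01 X114.903 Y190.658
G01 X122.469 Y212.892
G01 X127.870 Y235.211
M5
G0 X84.382 Y210.440
M3 S278
G01 X111.882 Y210.440 F3047
G01 X111.882 Y101.333
G01 X84.382 Y101.333
G01 X84.382 Y210.440
M5
G0 X135.273 Y92.808
M3 S526
G01 X73.012 Y129.132 F2443
M5
G0 X97.423 Y206.873
M3 S278
G01 X147.209 Y206.873 F3047
G01 X147.209 Y100.625
G01 X97.423 Y100.625
G01 X97.423 Y206.873
M5
G0 X0.000 Y0.000

viewBox `0 0 210.474 251.394` with mm width/height → 1 unit = 1 mm. Flip: y_m = 251.394 − y_svg.

**Shape 1** — `<path>` quadratic bezier, stroke `#ff0000` → score (S526, F2443). Control points (SVG): P0=(24.053,192.344), P1=(110.594,105.630), P2=(127.870,16.183); sampled at t=k/8. Machine vertices: (24.053,59.050) → (44.606,80.771) → (62.994,102.578) → (79.218,124.470) → (93.278,146.447) → (105.173,168.510) → (114.903,190.658) → (122.469,212.892) → (127.870,235.211). Open path.

**Shape 2** — `<rect>` rectangle, stroke `#008000` → engrave (S278, F3047). Machine vertices: (84.382,210.440) → (111.882,210.440) → (111.882,101.333) → (84.382,101.333) → (84.382,210.440). Closed: final G1 returns to the first vertex.

**Shape 3** — `<line>` line segment, stroke `#ff0000` → score (S526, F2443). Machine vertices: (135.273,92.808) → (73.012,129.132). Open path.

**Shape 4** — `<rect>` rectangle, stroke `#008000` → engrave (S278, F3047). Machine vertices: (97.423,206.873) → (147.209,206.873) → (147.209,100.625) → (97.423,100.625) → (97.423,206.873). Closed: final G1 returns to the first vertex.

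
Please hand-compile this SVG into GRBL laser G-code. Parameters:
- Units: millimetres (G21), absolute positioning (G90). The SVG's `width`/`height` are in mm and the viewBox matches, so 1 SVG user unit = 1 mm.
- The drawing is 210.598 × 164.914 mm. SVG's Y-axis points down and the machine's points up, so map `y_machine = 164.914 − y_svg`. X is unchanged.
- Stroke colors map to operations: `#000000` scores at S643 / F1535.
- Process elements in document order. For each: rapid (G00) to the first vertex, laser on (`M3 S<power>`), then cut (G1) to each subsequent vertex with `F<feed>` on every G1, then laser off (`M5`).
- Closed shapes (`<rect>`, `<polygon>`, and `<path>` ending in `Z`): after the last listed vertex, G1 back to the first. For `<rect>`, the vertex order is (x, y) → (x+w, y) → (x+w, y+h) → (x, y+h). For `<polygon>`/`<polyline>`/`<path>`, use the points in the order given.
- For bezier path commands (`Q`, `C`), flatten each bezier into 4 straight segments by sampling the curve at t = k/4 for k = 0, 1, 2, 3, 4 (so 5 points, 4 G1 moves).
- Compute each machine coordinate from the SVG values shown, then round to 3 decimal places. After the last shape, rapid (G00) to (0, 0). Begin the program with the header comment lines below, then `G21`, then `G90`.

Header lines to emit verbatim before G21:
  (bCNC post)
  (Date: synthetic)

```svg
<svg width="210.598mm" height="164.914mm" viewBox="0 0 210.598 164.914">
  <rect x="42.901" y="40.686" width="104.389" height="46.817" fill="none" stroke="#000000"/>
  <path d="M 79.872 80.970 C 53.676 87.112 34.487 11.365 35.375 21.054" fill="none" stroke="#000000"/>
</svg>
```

(bCNC post)
(Date: synthetic)
G21
G90
G00 X42.901 Y124.228
M3 S643
G1 X147.290 Y124.228 F1535
G1 X147.290 Y77.411 F1535
G1 X42.901 Y77.411 F1535
G1 X42.901 Y124.228 F1535
M5
G00 X79.872 Y83.944
M3 S643
G1 X61.743 Y92.077 F1535
G1 X47.467 Y115.232 F1535
G1 X38.269 Y137.722 F1535
G1 X35.375 Y143.860 F1535
M5
G00 X0.000 Y0.000

1 u = 1 mm; y_m = 164.914 − y.

[1] `<rect>` rectangle, #000000→score S643 F1535: (42.901,124.228) → (147.290,124.228) → (147.290,77.411) → (42.901,77.411) → (42.901,124.228) (closed)

[2] `<path>` cubic bezier, #000000→score S643 F1535: (79.872,83.944) → (61.743,92.077) → (47.467,115.232) → (38.269,137.722) → (35.375,143.860)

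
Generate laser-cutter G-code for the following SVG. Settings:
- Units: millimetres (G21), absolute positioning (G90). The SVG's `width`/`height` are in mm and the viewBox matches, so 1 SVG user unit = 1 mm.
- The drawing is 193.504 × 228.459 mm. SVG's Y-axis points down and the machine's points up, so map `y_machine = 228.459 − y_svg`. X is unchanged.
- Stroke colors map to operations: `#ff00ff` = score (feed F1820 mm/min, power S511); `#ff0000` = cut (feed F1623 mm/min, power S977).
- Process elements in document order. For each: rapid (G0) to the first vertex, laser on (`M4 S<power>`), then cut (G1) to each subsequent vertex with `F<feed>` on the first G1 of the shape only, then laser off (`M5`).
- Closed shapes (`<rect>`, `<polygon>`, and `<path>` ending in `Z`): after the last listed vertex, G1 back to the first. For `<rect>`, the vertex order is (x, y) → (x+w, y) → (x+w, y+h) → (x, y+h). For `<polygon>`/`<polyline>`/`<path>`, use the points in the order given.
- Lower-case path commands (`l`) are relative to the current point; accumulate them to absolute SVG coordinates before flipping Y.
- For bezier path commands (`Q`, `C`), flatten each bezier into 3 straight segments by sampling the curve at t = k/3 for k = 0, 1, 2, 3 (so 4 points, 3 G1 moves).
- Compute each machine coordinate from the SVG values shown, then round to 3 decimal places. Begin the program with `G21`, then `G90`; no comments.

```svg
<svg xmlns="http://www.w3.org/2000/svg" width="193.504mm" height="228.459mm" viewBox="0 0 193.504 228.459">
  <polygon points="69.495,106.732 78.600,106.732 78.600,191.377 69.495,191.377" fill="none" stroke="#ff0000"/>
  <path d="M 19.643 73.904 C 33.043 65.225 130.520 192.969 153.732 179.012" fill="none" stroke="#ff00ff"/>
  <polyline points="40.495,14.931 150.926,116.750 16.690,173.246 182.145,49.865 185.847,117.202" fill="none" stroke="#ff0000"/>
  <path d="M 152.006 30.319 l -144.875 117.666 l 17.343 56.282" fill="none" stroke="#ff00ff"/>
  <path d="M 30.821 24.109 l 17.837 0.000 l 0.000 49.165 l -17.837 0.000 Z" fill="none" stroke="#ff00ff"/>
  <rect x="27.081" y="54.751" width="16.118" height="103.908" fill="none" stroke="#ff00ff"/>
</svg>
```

viewBox `0 0 193.504 228.459` with mm width/height → 1 unit = 1 mm. Flip: y_m = 228.459 − y_svg.

**Shape 1** — `<polygon>` rectangle, stroke `#ff0000` → cut (S977, F1623). Machine vertices: (69.495,121.727) → (78.600,121.727) → (78.600,37.082) → (69.495,37.082) → (69.495,121.727). Closed: final G1 returns to the first vertex.

**Shape 2** — `<path>` cubic bezier, stroke `#ff00ff` → score (S511, F1820). Control points (SVG): P0=(19.643,73.904), P1=(33.043,65.225), P2=(130.520,192.969), P3=(153.732,179.012); sampled at t=k/3. Machine vertices: (19.643,154.555) → (55.204,128.061) → (111.630,72.423) → (153.732,49.447). Open path.

**Shape 3** — `<polyline>` open polyline, stroke `#ff0000` → cut (S977, F1623). Machine vertices: (40.495,213.528) → (150.926,111.709) → (16.690,55.213) → (182.145,178.594) → (185.847,111.257). Open path.

**Shape 4** — `<path>` open polyline, stroke `#ff00ff` → score (S511, F1820). Machine vertices: (152.006,198.140) → (7.131,80.474) → (24.474,24.192). Open path.

**Shape 5** — `<path>` rectangle, stroke `#ff00ff` → score (S511, F1820). Machine vertices: (30.821,204.350) → (48.658,204.350) → (48.658,155.185) → (30.821,155.185) → (30.821,204.350). Closed: final G1 returns to the first vertex.

**Shape 6** — `<rect>` rectangle, stroke `#ff00ff` → score (S511, F1820). Machine vertices: (27.081,173.708) → (43.199,173.708) → (43.199,69.800) → (27.081,69.800) → (27.081,173.708). Closed: final G1 returns to the first vertex.

G21
G90
G0 X69.495 Y121.727
M4 S977
G1 X78.600 Y121.727 F1623
G1 X78.600 Y37.082
G1 X69.495 Y37.082
G1 X69.495 Y121.727
M5
G0 X19.643 Y154.555
M4 S511
G1 X55.204 Y128.061 F1820
G1 X111.630 Y72.423
G1 X153.732 Y49.447
M5
G0 X40.495 Y213.528
M4 S977
G1 X150.926 Y111.709 F1623
G1 X16.690 Y55.213
G1 X182.145 Y178.594
G1 X185.847 Y111.257
M5
G0 X152.006 Y198.140
M4 S511
G1 X7.131 Y80.474 F1820
G1 X24.474 Y24.192
M5
G0 X30.821 Y204.350
M4 S511
G1 X48.658 Y204.350 F1820
G1 X48.658 Y155.185
G1 X30.821 Y155.185
G1 X30.821 Y204.350
M5
G0 X27.081 Y173.708
M4 S511
G1 X43.199 Y173.708 F1820
G1 X43.199 Y69.800
G1 X27.081 Y69.800
G1 X27.081 Y173.708
M5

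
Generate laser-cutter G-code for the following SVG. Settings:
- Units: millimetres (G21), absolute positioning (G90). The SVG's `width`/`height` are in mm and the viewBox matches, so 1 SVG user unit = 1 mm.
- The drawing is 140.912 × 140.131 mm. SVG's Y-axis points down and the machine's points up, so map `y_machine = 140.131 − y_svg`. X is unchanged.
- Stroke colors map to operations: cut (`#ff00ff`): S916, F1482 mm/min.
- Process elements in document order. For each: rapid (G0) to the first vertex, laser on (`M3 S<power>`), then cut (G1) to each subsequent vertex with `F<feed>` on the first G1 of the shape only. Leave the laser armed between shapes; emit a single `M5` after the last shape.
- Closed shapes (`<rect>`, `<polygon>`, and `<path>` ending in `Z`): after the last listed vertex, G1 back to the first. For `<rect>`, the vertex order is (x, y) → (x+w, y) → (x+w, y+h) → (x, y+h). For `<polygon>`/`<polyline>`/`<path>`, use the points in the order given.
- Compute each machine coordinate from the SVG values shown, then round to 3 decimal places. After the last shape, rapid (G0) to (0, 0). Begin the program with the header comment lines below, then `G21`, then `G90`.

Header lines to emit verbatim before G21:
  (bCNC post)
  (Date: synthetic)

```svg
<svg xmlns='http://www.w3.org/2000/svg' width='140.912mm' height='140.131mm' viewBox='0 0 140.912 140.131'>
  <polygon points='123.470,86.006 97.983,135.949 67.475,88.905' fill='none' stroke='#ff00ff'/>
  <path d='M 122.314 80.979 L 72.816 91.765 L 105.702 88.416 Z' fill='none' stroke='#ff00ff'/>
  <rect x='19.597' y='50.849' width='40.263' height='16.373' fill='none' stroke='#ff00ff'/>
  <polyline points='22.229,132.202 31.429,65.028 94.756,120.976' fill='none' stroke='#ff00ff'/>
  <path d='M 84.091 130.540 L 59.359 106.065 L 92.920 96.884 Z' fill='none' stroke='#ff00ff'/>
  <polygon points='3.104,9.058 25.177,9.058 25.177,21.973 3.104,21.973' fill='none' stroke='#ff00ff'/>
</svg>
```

(bCNC post)
(Date: synthetic)
G21
G90
G0 X123.470 Y54.125
M3 S916
G1 X97.983 Y4.182 F1482
G1 X67.475 Y51.226
G1 X123.470 Y54.125
G0 X122.314 Y59.152
M3 S916
G1 X72.816 Y48.366 F1482
G1 X105.702 Y51.715
G1 X122.314 Y59.152
G0 X19.597 Y89.282
M3 S916
G1 X59.860 Y89.282 F1482
G1 X59.860 Y72.909
G1 X19.597 Y72.909
G1 X19.597 Y89.282
G0 X22.229 Y7.929
M3 S916
G1 X31.429 Y75.103 F1482
G1 X94.756 Y19.155
G0 X84.091 Y9.591
M3 S916
G1 X59.359 Y34.066 F1482
G1 X92.920 Y43.247
G1 X84.091 Y9.591
G0 X3.104 Y131.073
M3 S916
G1 X25.177 Y131.073 F1482
G1 X25.177 Y118.158
G1 X3.104 Y118.158
G1 X3.104 Y131.073
M5
G0 X0.000 Y0.000

viewBox `0 0 140.912 140.131` with mm width/height → 1 unit = 1 mm. Flip: y_m = 140.131 − y_svg.

**Shape 1** — `<polygon>` regular polygon, stroke `#ff00ff` → cut (S916, F1482). Machine vertices: (123.470,54.125) → (97.983,4.182) → (67.475,51.226) → (123.470,54.125). Closed: final G1 returns to the first vertex.

**Shape 2** — `<path>` closed polygon, stroke `#ff00ff` → cut (S916, F1482). Machine vertices: (122.314,59.152) → (72.816,48.366) → (105.702,51.715) → (122.314,59.152). Closed: final G1 returns to the first vertex.

**Shape 3** — `<rect>` rectangle, stroke `#ff00ff` → cut (S916, F1482). Machine vertices: (19.597,89.282) → (59.860,89.282) → (59.860,72.909) → (19.597,72.909) → (19.597,89.282). Closed: final G1 returns to the first vertex.

**Shape 4** — `<polyline>` open polyline, stroke `#ff00ff` → cut (S916, F1482). Machine vertices: (22.229,7.929) → (31.429,75.103) → (94.756,19.155). Open path.

**Shape 5** — `<path>` regular polygon, stroke `#ff00ff` → cut (S916, F1482). Machine vertices: (84.091,9.591) → (59.359,34.066) → (92.920,43.247) → (84.091,9.591). Closed: final G1 returns to the first vertex.

**Shape 6** — `<polygon>` rectangle, stroke `#ff00ff` → cut (S916, F1482). Machine vertices: (3.104,131.073) → (25.177,131.073) → (25.177,118.158) → (3.104,118.158) → (3.104,131.073). Closed: final G1 returns to the first vertex.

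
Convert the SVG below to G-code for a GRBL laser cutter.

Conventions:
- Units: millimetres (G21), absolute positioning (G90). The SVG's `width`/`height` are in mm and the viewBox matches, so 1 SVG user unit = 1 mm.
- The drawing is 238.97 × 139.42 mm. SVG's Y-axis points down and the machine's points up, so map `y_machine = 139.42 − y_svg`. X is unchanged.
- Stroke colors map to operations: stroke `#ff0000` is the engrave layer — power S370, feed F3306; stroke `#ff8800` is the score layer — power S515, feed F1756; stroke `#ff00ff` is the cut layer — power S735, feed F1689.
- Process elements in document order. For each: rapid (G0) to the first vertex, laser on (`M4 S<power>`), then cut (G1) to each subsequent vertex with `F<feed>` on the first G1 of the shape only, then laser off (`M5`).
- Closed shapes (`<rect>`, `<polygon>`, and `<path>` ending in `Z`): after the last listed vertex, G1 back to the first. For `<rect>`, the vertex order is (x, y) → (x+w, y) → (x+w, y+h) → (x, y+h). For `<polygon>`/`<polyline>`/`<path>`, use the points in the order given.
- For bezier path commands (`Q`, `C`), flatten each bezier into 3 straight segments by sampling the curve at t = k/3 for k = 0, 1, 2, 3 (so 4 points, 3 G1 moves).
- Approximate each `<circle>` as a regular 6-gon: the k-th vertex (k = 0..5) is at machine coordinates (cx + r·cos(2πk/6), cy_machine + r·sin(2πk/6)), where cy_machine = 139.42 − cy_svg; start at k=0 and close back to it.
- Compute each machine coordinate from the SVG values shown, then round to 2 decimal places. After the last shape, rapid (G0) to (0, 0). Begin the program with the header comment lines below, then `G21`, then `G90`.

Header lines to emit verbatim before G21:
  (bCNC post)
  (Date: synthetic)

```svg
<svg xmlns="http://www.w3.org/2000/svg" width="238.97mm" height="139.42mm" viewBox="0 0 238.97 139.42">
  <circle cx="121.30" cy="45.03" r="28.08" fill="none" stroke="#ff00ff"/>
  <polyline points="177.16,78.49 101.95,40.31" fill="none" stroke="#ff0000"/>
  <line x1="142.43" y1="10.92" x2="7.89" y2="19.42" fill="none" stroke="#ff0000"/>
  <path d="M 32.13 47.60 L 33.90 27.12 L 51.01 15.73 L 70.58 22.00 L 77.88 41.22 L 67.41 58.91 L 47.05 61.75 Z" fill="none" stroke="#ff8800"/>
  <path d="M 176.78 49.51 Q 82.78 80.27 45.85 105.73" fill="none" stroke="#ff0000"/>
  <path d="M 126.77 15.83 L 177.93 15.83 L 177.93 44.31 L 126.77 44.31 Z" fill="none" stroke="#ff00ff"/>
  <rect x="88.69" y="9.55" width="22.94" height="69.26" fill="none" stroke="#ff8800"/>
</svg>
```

(bCNC post)
(Date: synthetic)
G21
G90
G0 X149.38 Y94.39
M4 S735
G1 X135.34 Y118.71 F1689
G1 X107.26 Y118.71
G1 X93.22 Y94.39
G1 X107.26 Y70.07
G1 X135.34 Y70.07
G1 X149.38 Y94.39
M5
G0 X177.16 Y60.93
M4 S370
G1 X101.95 Y99.11 F3306
M5
G0 X142.43 Y128.50
M4 S370
G1 X7.89 Y120.00 F3306
M5
G0 X32.13 Y91.82
M4 S515
G1 X33.90 Y112.30 F1756
G1 X51.01 Y123.69
G1 X70.58 Y117.42
G1 X77.88 Y98.20
G1 X67.41 Y80.51
G1 X47.05 Y77.67
G1 X32.13 Y91.82
M5
G0 X176.78 Y89.91
M4 S370
G1 X120.45 Y69.99 F3306
G1 X76.81 Y51.25
G1 X45.85 Y33.69
M5
G0 X126.77 Y123.59
M4 S735
G1 X177.93 Y123.59 F1689
G1 X177.93 Y95.11
G1 X126.77 Y95.11
G1 X126.77 Y123.59
M5
G0 X88.69 Y129.87
M4 S515
G1 X111.63 Y129.87 F1756
G1 X111.63 Y60.61
G1 X88.69 Y60.61
G1 X88.69 Y129.87
M5
G0 X0.00 Y0.00

viewBox `0 0 238.97 139.42` with mm width/height → 1 unit = 1 mm. Flip: y_m = 139.42 − y_svg.

**Shape 1** — `<circle>` circle, stroke `#ff00ff` → cut (S735, F1689). Machine vertices: (149.38,94.39) → (135.34,118.71) → (107.26,118.71) → (93.22,94.39) → (107.26,70.07) → (135.34,70.07) → (149.38,94.39). Closed: final G1 returns to the first vertex.

**Shape 2** — `<polyline>` line segment, stroke `#ff0000` → engrave (S370, F3306). Machine vertices: (177.16,60.93) → (101.95,99.11). Open path.

**Shape 3** — `<line>` line segment, stroke `#ff0000` → engrave (S370, F3306). Machine vertices: (142.43,128.50) → (7.89,120.00). Open path.

**Shape 4** — `<path>` regular polygon, stroke `#ff8800` → score (S515, F1756). Machine vertices: (32.13,91.82) → (33.90,112.30) → (51.01,123.69) → (70.58,117.42) → (77.88,98.20) → (67.41,80.51) → (47.05,77.67) → (32.13,91.82). Closed: final G1 returns to the first vertex.

**Shape 5** — `<path>` quadratic bezier, stroke `#ff0000` → engrave (S370, F3306). Control points (SVG): P0=(176.78,49.51), P1=(82.78,80.27), P2=(45.85,105.73); sampled at t=k/3. Machine vertices: (176.78,89.91) → (120.45,69.99) → (76.81,51.25) → (45.85,33.69). Open path.

**Shape 6** — `<path>` rectangle, stroke `#ff00ff` → cut (S735, F1689). Machine vertices: (126.77,123.59) → (177.93,123.59) → (177.93,95.11) → (126.77,95.11) → (126.77,123.59). Closed: final G1 returns to the first vertex.

**Shape 7** — `<rect>` rectangle, stroke `#ff8800` → score (S515, F1756). Machine vertices: (88.69,129.87) → (111.63,129.87) → (111.63,60.61) → (88.69,60.61) → (88.69,129.87). Closed: final G1 returns to the first vertex.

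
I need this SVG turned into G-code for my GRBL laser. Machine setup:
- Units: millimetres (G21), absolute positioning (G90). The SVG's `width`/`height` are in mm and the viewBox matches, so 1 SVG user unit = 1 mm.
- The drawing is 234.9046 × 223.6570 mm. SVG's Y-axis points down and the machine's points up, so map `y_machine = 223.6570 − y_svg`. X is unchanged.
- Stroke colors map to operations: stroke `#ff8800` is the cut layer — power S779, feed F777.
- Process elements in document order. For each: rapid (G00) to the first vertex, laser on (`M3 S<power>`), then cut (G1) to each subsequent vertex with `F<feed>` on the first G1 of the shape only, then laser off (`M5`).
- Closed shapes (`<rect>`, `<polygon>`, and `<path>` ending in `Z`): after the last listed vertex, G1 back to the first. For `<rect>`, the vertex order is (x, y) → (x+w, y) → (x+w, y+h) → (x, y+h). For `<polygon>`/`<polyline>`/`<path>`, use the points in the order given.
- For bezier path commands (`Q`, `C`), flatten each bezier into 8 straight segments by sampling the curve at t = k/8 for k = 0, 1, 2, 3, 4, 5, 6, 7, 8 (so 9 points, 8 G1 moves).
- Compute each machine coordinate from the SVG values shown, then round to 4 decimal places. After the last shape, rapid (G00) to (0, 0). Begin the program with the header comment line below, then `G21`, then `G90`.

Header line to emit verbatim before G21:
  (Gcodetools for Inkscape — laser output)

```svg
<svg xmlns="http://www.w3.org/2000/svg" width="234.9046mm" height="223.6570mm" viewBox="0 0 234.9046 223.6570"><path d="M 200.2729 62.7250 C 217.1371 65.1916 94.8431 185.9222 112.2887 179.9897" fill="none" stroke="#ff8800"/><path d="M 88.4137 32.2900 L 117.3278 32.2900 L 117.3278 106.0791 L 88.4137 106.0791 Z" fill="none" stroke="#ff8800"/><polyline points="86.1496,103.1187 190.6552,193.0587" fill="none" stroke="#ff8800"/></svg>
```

(Gcodetools for Inkscape — laser output)
G21
G90
G00 X200.2729 Y160.9320
M3 S779
G1 X200.6187 Y154.9418 F777
G1 X191.1867 Y140.7345
G1 X175.2453 Y121.1805
G1 X156.0628 Y99.1500
G1 X136.9075 Y77.5132
G1 X121.0479 Y59.1403
G1 X111.7522 Y46.9016
G1 X112.2887 Y43.6673
M5
G00 X88.4137 Y191.3670
M3 S779
G1 X117.3278 Y191.3670 F777
G1 X117.3278 Y117.5779
G1 X88.4137 Y117.5779
G1 X88.4137 Y191.3670
M5
G00 X86.1496 Y120.5383
M3 S779
G1 X190.6552 Y30.5983 F777
M5
G00 X0.0000 Y0.0000

1 u = 1 mm; y_m = 223.6570 − y.

[1] `<path>` cubic bezier, #ff8800→cut S779 F777: (200.2729,160.9320) → (200.6187,154.9418) → (191.1867,140.7345) → (175.2453,121.1805) → (156.0628,99.1500) → (136.9075,77.5132) → (121.0479,59.1403) → (111.7522,46.9016) → (112.2887,43.6673)

[2] `<path>` rectangle, #ff8800→cut S779 F777: (88.4137,191.3670) → (117.3278,191.3670) → (117.3278,117.5779) → (88.4137,117.5779) → (88.4137,191.3670) (closed)

[3] `<polyline>` line segment, #ff8800→cut S779 F777: (86.1496,120.5383) → (190.6552,30.5983)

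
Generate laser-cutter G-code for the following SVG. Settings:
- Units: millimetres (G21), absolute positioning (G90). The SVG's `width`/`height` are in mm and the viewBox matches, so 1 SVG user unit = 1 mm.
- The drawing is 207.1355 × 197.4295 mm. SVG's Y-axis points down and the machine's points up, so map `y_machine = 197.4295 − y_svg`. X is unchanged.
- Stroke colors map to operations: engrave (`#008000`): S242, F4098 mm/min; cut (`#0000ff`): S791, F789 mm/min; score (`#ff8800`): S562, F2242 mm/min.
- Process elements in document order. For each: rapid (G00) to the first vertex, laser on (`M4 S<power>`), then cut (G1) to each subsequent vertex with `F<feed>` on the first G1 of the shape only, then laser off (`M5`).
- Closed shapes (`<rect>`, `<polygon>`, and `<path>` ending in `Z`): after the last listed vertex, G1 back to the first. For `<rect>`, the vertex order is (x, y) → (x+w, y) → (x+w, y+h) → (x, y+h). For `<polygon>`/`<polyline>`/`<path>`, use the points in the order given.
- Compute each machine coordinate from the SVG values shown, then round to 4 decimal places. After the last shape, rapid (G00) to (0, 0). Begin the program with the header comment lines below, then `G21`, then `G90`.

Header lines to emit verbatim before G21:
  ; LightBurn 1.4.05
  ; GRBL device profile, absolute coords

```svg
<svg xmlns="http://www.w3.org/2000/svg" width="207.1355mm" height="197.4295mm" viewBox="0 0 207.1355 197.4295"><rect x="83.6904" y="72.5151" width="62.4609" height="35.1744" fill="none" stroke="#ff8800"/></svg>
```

Since the viewBox matches the mm dimensions, user units are millimetres directly. The only transform is the Y-flip y_m = 197.4295 − y_svg.

Shape 1 is a rectangle drawn with `<rect>`. Its stroke #ff8800 means score at S562, F2242. After flipping Y the toolpath is (83.6904,124.9144) → (146.1513,124.9144) → (146.1513,89.7400) → (83.6904,89.7400) → (83.6904,124.9144), returning to the start.

; LightBurn 1.4.05
; GRBL device profile, absolute coords
G21
G90
G00 X83.6904 Y124.9144
M4 S562
G1 X146.1513 Y124.9144 F2242
G1 X146.1513 Y89.7400
G1 X83.6904 Y89.7400
G1 X83.6904 Y124.9144
M5
G00 X0.0000 Y0.0000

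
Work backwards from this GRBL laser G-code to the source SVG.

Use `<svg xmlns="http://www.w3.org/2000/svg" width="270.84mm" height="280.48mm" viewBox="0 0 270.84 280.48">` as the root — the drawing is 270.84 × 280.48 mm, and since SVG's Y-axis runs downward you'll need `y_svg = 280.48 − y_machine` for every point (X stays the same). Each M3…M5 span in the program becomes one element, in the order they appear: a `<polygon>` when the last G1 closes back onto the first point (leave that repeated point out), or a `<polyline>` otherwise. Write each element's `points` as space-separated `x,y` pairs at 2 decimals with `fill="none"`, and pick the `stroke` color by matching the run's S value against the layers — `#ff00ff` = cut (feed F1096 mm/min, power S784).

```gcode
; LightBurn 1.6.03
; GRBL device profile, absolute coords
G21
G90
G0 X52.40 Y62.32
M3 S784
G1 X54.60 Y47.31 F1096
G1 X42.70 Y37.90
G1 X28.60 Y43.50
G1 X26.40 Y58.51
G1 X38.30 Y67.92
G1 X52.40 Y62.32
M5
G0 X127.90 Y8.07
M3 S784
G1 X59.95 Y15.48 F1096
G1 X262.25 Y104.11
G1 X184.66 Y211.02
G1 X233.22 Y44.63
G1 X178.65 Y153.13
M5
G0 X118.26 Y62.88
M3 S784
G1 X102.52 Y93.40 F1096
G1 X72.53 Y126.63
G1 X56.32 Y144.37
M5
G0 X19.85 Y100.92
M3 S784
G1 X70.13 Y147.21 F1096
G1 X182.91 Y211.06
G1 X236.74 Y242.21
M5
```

Each laser-on run becomes one SVG element. Flip Y back into SVG space with y_svg = 280.48 − y_machine. Every run uses S784, so all elements get stroke `#ff00ff` (cut).

Run 1: The run returns to its start, so emit a `<polygon>` with points (Y-flipped): 52.40,218.16 54.60,233.17 42.70,242.58 28.60,236.98 26.40,221.97 38.30,212.56.

Run 2: The run is open, so emit a `<polyline>` with points (Y-flipped): 127.90,272.41 59.95,265.00 262.25,176.37 184.66,69.46 233.22,235.85 178.65,127.35.

Run 3: The run is open, so emit a `<polyline>` with points (Y-flipped): 118.26,217.60 102.52,187.08 72.53,153.85 56.32,136.11.

Run 4: The run is open, so emit a `<polyline>` with points (Y-flipped): 19.85,179.56 70.13,133.27 182.91,69.42 236.74,38.27.

<svg xmlns="http://www.w3.org/2000/svg" width="270.84mm" height="280.48mm" viewBox="0 0 270.84 280.48">
  <polygon points="52.40,218.16 54.60,233.17 42.70,242.58 28.60,236.98 26.40,221.97 38.30,212.56" fill="none" stroke="#ff00ff"/>
  <polyline points="127.90,272.41 59.95,265.00 262.25,176.37 184.66,69.46 233.22,235.85 178.65,127.35" fill="none" stroke="#ff00ff"/>
  <polyline points="118.26,217.60 102.52,187.08 72.53,153.85 56.32,136.11" fill="none" stroke="#ff00ff"/>
  <polyline points="19.85,179.56 70.13,133.27 182.91,69.42 236.74,38.27" fill="none" stroke="#ff00ff"/>
</svg>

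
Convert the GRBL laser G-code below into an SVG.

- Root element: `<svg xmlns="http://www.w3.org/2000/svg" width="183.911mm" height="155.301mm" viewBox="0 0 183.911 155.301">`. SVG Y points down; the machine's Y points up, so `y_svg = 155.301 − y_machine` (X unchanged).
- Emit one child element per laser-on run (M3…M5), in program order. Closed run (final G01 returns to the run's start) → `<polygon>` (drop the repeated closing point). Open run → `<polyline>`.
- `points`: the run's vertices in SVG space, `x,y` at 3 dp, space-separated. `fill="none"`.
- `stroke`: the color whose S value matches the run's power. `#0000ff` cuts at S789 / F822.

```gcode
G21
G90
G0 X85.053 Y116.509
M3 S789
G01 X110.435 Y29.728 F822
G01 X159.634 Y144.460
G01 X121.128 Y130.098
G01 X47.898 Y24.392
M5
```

Machine Y-up, SVG Y-down with viewBox height 155.301, so y_svg = 155.301 − y_machine; X carries over. Every run uses S789, so all elements get stroke `#0000ff` (cut).

Run 1: The run is open, so emit a `<polyline>` with points (Y-flipped): 85.053,38.792 110.435,125.573 159.634,10.841 121.128,25.203 47.898,130.909.

<svg xmlns="http://www.w3.org/2000/svg" width="183.911mm" height="155.301mm" viewBox="0 0 183.911 155.301">
  <polyline points="85.053,38.792 110.435,125.573 159.634,10.841 121.128,25.203 47.898,130.909" fill="none" stroke="#0000ff"/>
</svg>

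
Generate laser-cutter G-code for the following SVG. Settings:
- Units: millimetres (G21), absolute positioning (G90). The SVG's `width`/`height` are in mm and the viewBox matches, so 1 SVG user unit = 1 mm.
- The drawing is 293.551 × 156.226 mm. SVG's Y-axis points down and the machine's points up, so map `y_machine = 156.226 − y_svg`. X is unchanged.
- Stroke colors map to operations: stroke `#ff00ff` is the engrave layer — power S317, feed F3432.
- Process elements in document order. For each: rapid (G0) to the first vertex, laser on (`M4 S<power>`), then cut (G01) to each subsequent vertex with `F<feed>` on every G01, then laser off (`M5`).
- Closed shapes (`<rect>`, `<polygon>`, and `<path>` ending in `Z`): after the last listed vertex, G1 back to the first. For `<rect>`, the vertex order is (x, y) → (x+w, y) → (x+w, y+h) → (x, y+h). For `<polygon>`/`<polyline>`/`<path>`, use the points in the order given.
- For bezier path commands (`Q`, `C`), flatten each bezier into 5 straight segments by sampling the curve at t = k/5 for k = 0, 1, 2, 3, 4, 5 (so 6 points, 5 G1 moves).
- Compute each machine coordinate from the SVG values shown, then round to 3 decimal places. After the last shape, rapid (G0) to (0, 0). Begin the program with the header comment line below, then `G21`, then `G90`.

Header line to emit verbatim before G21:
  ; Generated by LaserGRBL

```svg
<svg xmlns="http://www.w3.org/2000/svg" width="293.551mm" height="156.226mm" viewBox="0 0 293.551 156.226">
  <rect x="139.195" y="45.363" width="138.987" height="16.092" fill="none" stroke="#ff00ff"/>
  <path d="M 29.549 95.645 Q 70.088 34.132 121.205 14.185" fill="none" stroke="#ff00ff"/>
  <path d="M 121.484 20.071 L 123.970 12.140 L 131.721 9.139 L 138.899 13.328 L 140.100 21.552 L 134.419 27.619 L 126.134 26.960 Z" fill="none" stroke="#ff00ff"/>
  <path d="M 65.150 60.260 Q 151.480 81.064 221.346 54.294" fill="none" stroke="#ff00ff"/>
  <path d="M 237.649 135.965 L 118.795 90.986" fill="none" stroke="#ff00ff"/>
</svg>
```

; Generated by LaserGRBL
G21
G90
G0 X139.195 Y110.863
M4 S317
G01 X278.182 Y110.863 F3432
G01 X278.182 Y94.771 F3432
G01 X139.195 Y94.771 F3432
G01 X139.195 Y110.863 F3432
M5
G0 X29.549 Y60.581
M4 S317
G01 X46.188 Y83.524 F3432
G01 X63.673 Y103.141 F3432
G01 X82.004 Y119.433 F3432
G01 X101.181 Y132.400 F3432
G01 X121.205 Y142.041 F3432
M5
G0 X121.484 Y136.155
M4 S317
G01 X123.970 Y144.086 F3432
G01 X131.721 Y147.087 F3432
G01 X138.899 Y142.898 F3432
G01 X140.100 Y134.674 F3432
G01 X134.419 Y128.607 F3432
G01 X126.134 Y129.266 F3432
G01 X121.484 Y136.155 F3432
M5
G0 X65.150 Y95.966
M4 S317
G01 X99.023 Y89.547 F3432
G01 X131.580 Y86.935 F3432
G01 X162.819 Y88.128 F3432
G01 X192.741 Y93.127 F3432
G01 X221.346 Y101.932 F3432
M5
G0 X237.649 Y20.261
M4 S317
G01 X118.795 Y65.240 F3432
M5
G0 X0.000 Y0.000

Since the viewBox matches the mm dimensions, user units are millimetres directly. The only transform is the Y-flip y_m = 156.226 − y_svg.

Shape 1 is a rectangle drawn with `<rect>`. Its stroke #ff00ff means engrave at S317, F3432. After flipping Y the toolpath is (139.195,110.863) → (278.182,110.863) → (278.182,94.771) → (139.195,94.771) → (139.195,110.863), returning to the start.

Shape 2 is a quadratic bezier drawn with `<path>`. Its stroke #ff00ff means engrave at S317, F3432. After flipping Y the toolpath is (29.549,60.581) → (46.188,83.524) → (63.673,103.141) → (82.004,119.433) → (101.181,132.400) → (121.205,142.041).

Shape 3 is a regular polygon drawn with `<path>`. Its stroke #ff00ff means engrave at S317, F3432. After flipping Y the toolpath is (121.484,136.155) → (123.970,144.086) → (131.721,147.087) → (138.899,142.898) → (140.100,134.674) → (134.419,128.607) → (126.134,129.266) → (121.484,136.155), returning to the start.

Shape 4 is a quadratic bezier drawn with `<path>`. Its stroke #ff00ff means engrave at S317, F3432. After flipping Y the toolpath is (65.150,95.966) → (99.023,89.547) → (131.580,86.935) → (162.819,88.128) → (192.741,93.127) → (221.346,101.932).

Shape 5 is a line segment drawn with `<path>`. Its stroke #ff00ff means engrave at S317, F3432. After flipping Y the toolpath is (237.649,20.261) → (118.795,65.240).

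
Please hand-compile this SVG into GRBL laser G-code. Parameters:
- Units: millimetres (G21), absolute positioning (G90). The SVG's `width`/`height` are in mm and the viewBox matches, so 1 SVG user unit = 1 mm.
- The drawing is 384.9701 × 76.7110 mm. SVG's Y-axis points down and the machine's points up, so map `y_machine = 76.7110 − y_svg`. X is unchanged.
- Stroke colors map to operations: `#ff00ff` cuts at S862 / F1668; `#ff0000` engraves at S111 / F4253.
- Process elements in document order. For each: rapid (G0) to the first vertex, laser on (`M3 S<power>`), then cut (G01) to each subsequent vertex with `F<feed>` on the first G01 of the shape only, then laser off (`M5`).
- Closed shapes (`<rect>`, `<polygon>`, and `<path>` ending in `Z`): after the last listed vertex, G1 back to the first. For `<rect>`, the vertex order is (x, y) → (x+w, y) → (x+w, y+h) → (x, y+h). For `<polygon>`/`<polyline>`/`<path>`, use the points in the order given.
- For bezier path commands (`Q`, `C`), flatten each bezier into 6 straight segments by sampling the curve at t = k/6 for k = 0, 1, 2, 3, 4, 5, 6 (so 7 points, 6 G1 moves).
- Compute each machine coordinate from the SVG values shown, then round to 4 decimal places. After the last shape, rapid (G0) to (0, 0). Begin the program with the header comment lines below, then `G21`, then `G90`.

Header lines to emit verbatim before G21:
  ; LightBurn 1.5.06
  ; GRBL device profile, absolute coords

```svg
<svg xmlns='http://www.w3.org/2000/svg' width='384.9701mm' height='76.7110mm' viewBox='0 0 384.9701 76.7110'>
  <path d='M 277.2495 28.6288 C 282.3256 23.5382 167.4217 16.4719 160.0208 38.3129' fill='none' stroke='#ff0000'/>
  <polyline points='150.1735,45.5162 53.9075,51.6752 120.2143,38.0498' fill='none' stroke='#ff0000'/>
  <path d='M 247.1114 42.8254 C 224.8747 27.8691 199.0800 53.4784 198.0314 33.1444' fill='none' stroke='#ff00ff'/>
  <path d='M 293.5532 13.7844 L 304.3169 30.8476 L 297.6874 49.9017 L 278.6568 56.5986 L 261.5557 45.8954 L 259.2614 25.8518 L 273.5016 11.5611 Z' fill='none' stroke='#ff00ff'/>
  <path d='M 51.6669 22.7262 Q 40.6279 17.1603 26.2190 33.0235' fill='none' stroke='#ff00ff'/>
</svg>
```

; LightBurn 1.5.06
; GRBL device profile, absolute coords
G21
G90
G0 X277.2495 Y48.0822
M3 S111
G01 X270.8424 Y50.6492 F4253
G01 X250.7576 Y52.6876
G01 X223.3140 Y53.3395
G01 X194.8307 Y51.7471
G01 X171.6267 Y47.0526
G01 X160.0208 Y38.3981
M5
G0 X150.1735 Y31.1948
M3 S111
G01 X53.9075 Y25.0358 F4253
G01 X120.2143 Y38.6612
M5
G0 X247.1114 Y33.8856
M3 S862
G01 X235.8276 Y38.3838 F1668
G01 X224.7370 Y38.5241
G01 X214.6259 Y36.7095
G01 X206.2804 Y35.3430
G01 X200.4868 Y36.8277
G01 X198.0314 Y43.5666
M5
G0 X293.5532 Y62.9266
M3 S862
G01 X304.3169 Y45.8634 F1668
G01 X297.6874 Y26.8093
G01 X278.6568 Y20.1124
G01 X261.5557 Y30.8156
G01 X259.2614 Y50.8592
G01 X273.5016 Y65.1499
G01 X293.5532 Y62.9266
M5
G0 X51.6669 Y53.9848
M3 S862
G01 X47.8936 Y55.2448 F1668
G01 X43.9331 Y55.3144
G01 X39.7854 Y54.1934
G01 X35.4505 Y51.8820
G01 X30.9284 Y48.3800
G01 X26.2190 Y43.6875
M5
G0 X0.0000 Y0.0000

1 u = 1 mm; y_m = 76.7110 − y.

[1] `<path>` cubic bezier, #ff0000→engrave S111 F4253: (277.2495,48.0822) → (270.8424,50.6492) → (250.7576,52.6876) → (223.3140,53.3395) → (194.8307,51.7471) → (171.6267,47.0526) → (160.0208,38.3981)

[2] `<polyline>` open polyline, #ff0000→engrave S111 F4253: (150.1735,31.1948) → (53.9075,25.0358) → (120.2143,38.6612)

[3] `<path>` cubic bezier, #ff00ff→cut S862 F1668: (247.1114,33.8856) → (235.8276,38.3838) → (224.7370,38.5241) → (214.6259,36.7095) → (206.2804,35.3430) → (200.4868,36.8277) → (198.0314,43.5666)

[4] `<path>` regular polygon, #ff00ff→cut S862 F1668: (293.5532,62.9266) → (304.3169,45.8634) → (297.6874,26.8093) → (278.6568,20.1124) → (261.5557,30.8156) → (259.2614,50.8592) → (273.5016,65.1499) → (293.5532,62.9266) (closed)

[5] `<path>` quadratic bezier, #ff00ff→cut S862 F1668: (51.6669,53.9848) → (47.8936,55.2448) → (43.9331,55.3144) → (39.7854,54.1934) → (35.4505,51.8820) → (30.9284,48.3800) → (26.2190,43.6875)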